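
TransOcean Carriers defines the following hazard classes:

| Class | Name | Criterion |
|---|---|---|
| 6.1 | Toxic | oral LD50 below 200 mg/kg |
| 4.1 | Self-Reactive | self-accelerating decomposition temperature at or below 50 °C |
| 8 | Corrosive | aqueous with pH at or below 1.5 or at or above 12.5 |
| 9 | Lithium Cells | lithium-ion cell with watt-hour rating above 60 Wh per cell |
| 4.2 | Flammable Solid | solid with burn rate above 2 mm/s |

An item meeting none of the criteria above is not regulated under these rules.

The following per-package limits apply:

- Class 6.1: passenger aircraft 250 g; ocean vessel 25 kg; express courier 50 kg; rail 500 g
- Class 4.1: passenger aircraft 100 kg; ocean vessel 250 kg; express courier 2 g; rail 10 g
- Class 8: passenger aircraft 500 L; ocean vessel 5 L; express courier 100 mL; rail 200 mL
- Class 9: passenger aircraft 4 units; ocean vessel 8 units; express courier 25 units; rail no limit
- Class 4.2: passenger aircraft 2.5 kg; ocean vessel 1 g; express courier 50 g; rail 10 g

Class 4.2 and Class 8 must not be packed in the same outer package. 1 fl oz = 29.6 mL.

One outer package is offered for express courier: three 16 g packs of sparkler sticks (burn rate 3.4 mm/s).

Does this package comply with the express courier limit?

Yes

With burn rate 3.4 mm/s (> 2 mm/s), the sparkler sticks fall in Class 4.2.
Class 4.2 quantity: three 16 g packs = 48 g.
48 g ≤ 50 g (express courier limit, Class 4.2) — within limit.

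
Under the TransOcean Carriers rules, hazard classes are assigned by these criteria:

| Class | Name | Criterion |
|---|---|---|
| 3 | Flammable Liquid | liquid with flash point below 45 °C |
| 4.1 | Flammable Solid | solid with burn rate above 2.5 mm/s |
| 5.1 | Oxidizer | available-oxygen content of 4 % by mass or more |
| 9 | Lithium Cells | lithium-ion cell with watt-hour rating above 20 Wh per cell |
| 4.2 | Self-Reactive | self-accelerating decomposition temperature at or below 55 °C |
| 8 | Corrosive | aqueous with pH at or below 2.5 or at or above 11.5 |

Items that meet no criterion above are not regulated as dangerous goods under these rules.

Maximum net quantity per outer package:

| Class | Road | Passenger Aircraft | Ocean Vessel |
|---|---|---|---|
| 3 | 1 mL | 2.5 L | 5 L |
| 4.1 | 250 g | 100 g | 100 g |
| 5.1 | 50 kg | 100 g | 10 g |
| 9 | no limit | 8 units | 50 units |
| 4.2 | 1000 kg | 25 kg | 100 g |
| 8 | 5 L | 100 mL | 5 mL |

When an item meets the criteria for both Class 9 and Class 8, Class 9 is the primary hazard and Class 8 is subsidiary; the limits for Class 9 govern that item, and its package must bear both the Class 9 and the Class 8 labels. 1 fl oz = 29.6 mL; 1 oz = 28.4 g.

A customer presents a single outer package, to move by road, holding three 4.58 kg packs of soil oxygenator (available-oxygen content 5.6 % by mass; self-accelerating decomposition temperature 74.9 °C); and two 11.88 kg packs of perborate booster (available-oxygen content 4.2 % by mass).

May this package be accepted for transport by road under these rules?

Yes

With available-oxygen content 5.6 % by mass (≥ 4 % by mass), the soil oxygenator falls in Class 5.1.
The perborate booster has available-oxygen content 4.2 % by mass, which is ≥ 4 % by mass, so it is Class 5.1 (Oxidizer).
Class 5.1 net quantity: (three 4.58 kg packs = 13.74 kg) + (two 11.88 kg packs = 23.76 kg) = 37.5 kg.
37.5 kg is within the road limit of 50 kg for Class 5.1.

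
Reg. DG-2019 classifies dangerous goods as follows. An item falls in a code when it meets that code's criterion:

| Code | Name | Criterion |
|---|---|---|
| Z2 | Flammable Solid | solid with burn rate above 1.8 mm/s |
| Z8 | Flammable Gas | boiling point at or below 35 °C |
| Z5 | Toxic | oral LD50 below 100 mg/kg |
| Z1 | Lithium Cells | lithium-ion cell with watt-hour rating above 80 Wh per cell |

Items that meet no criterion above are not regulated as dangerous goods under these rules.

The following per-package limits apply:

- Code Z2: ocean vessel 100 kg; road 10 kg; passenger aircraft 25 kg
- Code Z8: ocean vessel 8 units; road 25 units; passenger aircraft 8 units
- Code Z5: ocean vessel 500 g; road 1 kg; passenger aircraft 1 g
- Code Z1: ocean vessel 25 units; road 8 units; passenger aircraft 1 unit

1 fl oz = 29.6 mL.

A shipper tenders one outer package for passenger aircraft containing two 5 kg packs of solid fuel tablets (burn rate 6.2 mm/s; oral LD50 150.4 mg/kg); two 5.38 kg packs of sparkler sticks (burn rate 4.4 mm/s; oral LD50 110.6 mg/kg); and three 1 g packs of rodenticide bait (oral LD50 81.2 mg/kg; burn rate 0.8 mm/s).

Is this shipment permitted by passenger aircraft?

No

The solid fuel tablets have burn rate 6.2 mm/s, which is > 1.8 mm/s, so they are Code Z2 (Flammable Solid).
The sparkler sticks have burn rate 4.4 mm/s, which is > 1.8 mm/s, so they are Code Z2 (Flammable Solid).
With oral LD50 81.2 mg/kg (< 100 mg/kg), the rodenticide bait falls in Code Z5.
Code Z2 net quantity: (two 5 kg packs = 10 kg) + (two 5.38 kg packs = 10.76 kg) = 20.76 kg.
That is within the Code Z2 passenger aircraft limit of 25 kg.
Code Z5 quantity: three 1 g packs = 3 g.
3 g > 1 g (passenger aircraft limit, Code Z5) — over the limit.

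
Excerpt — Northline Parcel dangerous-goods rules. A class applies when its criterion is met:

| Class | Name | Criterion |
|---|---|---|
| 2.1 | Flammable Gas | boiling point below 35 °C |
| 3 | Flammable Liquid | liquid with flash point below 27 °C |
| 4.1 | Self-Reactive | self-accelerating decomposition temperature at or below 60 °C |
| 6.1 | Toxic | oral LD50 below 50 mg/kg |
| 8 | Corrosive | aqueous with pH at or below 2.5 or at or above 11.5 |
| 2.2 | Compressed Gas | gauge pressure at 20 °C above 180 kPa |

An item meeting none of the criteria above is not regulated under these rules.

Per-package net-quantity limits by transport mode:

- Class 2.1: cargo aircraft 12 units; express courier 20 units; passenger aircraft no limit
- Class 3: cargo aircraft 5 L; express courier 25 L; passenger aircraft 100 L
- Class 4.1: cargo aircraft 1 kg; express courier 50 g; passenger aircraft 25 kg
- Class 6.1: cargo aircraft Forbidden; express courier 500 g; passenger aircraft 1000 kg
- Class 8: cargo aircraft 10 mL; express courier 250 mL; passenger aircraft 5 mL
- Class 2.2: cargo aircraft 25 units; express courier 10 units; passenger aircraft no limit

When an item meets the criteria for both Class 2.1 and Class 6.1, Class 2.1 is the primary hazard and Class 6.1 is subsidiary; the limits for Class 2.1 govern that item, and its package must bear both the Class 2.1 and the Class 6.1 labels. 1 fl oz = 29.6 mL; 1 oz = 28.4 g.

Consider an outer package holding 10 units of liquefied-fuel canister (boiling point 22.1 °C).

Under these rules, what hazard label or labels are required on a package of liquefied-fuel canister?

Class 2.1

Boiling point 22.1 °C meets the Class 2.1 criterion (Flammable Gas), so the liquefied-fuel canister is Class 2.1.
Only the Class 2.1 label is required.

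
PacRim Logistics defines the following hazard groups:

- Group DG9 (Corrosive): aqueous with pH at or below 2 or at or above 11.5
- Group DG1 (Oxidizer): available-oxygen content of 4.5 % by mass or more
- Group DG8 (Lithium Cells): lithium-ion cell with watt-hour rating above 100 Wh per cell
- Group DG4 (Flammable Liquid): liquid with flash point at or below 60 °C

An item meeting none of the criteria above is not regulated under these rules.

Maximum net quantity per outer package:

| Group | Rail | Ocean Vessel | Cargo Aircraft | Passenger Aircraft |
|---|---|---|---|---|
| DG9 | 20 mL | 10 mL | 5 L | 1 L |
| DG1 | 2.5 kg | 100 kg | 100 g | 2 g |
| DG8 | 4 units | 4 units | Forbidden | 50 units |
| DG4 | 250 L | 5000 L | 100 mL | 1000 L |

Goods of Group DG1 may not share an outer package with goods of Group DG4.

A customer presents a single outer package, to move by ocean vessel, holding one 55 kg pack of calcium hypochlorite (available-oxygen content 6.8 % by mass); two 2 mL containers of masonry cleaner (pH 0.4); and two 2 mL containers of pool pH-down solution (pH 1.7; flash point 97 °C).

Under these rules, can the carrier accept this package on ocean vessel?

Available-oxygen content 6.8 % by mass meets the Group DG1 criterion (Oxidizer), so the calcium hypochlorite is Group DG1.
Masonry cleaner: pH 0.4 ≤ 2 → Group DG9 (Corrosive).
The pool pH-down solution has pH 1.7, which is ≤ 2, so it is Group DG9 (Corrosive).
Group DG9 net quantity: (two 2 mL containers = 4 mL) + (two 2 mL containers = 4 mL) = 8 mL.
8 mL is within the ocean vessel limit of 10 mL for Group DG9.
Group DG1 quantity: 55 kg.
55 kg ≤ 100 kg (ocean vessel limit, Group DG1) — within limit.
The segregation rule (Group DG1 with Group DG4) does not apply to Group DG9 with Group DG1.
Every hazard group is within its ocean vessel limit and no segregation rule is violated.

Yes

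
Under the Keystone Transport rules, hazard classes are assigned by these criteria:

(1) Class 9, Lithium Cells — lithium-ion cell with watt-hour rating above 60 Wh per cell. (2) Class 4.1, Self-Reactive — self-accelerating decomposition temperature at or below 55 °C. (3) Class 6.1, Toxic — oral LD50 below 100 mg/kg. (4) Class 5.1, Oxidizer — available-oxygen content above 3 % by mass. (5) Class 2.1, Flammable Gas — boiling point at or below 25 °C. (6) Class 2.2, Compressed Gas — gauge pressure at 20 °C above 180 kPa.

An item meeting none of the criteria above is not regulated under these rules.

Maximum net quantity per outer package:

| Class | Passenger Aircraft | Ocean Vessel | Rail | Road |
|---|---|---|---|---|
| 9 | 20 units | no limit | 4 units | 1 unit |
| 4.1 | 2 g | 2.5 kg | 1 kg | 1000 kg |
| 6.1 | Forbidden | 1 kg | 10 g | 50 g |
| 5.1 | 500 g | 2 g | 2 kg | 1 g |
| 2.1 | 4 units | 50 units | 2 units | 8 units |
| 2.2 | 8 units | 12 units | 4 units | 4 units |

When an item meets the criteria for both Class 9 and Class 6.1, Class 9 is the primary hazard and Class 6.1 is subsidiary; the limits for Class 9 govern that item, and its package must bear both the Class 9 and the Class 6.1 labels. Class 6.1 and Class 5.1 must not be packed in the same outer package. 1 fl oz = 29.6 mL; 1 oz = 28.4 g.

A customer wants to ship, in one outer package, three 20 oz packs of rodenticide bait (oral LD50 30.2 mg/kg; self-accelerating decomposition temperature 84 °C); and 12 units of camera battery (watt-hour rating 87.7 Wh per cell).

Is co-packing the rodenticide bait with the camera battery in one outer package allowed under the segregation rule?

Yes

Rodenticide bait: oral LD50 30.2 mg/kg < 100 mg/kg → Class 6.1 (Toxic).
With watt-hour rating 87.7 Wh per cell (> 60 Wh per cell), the camera battery falls in Class 9.
No segregation rule bars Class 6.1 with Class 9.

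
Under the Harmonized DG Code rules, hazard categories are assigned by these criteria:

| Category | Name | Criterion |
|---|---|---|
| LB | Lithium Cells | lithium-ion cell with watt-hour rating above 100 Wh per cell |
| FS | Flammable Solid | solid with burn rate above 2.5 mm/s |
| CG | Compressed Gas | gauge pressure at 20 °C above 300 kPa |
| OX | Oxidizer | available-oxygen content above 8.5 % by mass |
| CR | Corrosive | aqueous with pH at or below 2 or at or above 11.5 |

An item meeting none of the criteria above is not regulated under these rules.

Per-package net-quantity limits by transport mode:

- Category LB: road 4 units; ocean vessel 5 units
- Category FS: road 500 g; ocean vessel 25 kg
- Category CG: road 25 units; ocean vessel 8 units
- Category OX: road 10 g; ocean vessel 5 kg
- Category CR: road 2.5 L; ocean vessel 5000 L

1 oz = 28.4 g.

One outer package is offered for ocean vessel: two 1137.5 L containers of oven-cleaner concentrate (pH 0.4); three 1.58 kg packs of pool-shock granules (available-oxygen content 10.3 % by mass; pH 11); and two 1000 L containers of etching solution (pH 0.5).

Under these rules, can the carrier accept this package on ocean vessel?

With pH 0.4 (≤ 2), the oven-cleaner concentrate falls in Category CR.
Available-oxygen content 10.3 % by mass meets the Category OX criterion (Oxidizer), so the pool-shock granules are Category OX.
pH 0.5 meets the Category CR criterion (Corrosive), so the etching solution is Category CR.
Category OX quantity: three 1.58 kg packs = 4.74 kg.
4.74 kg is within the ocean vessel limit of 5 kg for Category OX.
Total Category CR: (two 1137.5 L containers = 2275 L) + (two 1000 L containers = 2000 L) = 4275 L.
That is within the Category CR ocean vessel limit of 5000 L.
Every hazard category is within its ocean vessel limit and no segregation rule is violated.

Yes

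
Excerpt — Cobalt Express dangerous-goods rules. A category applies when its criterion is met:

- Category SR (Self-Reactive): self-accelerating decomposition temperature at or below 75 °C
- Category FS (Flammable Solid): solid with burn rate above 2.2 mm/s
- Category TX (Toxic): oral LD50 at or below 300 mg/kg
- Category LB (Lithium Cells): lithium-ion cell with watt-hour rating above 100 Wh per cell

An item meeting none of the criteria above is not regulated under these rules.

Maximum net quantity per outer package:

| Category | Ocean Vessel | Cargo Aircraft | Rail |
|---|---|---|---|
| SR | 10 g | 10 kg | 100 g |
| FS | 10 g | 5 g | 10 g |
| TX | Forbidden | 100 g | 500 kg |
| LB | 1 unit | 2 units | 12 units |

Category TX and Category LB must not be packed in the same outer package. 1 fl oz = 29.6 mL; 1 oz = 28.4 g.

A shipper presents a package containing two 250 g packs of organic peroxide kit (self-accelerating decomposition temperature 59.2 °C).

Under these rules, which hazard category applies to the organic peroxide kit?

Category SR

Self-accelerating decomposition temperature 59.2 °C meets the Category SR criterion (Self-Reactive), so the organic peroxide kit is Category SR.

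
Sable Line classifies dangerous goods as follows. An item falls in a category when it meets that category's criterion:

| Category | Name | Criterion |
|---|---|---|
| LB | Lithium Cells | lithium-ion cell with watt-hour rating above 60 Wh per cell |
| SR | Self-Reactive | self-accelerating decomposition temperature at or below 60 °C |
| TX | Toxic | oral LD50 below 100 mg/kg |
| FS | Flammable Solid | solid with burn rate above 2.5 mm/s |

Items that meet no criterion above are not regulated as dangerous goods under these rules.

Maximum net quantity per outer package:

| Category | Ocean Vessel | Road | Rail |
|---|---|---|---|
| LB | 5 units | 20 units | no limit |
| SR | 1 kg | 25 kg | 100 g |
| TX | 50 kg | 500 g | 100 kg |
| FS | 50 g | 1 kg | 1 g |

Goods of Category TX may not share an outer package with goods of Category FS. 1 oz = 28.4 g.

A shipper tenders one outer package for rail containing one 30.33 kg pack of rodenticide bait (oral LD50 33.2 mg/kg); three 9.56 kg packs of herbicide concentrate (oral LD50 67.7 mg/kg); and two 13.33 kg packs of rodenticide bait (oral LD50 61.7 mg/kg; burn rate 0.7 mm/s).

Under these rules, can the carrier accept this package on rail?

Yes

The rodenticide bait has oral LD50 33.2 mg/kg, which is < 100 mg/kg, so it is Category TX (Toxic).
With oral LD50 67.7 mg/kg (< 100 mg/kg), the herbicide concentrate falls in Category TX.
Oral LD50 61.7 mg/kg meets the Category TX criterion (Toxic), so the rodenticide bait is Category TX.
Category TX net quantity: 30.33 kg + (three 9.56 kg packs = 28.68 kg) + (two 13.33 kg packs = 26.66 kg) = 85.67 kg.
That is within the Category TX rail limit of 100 kg.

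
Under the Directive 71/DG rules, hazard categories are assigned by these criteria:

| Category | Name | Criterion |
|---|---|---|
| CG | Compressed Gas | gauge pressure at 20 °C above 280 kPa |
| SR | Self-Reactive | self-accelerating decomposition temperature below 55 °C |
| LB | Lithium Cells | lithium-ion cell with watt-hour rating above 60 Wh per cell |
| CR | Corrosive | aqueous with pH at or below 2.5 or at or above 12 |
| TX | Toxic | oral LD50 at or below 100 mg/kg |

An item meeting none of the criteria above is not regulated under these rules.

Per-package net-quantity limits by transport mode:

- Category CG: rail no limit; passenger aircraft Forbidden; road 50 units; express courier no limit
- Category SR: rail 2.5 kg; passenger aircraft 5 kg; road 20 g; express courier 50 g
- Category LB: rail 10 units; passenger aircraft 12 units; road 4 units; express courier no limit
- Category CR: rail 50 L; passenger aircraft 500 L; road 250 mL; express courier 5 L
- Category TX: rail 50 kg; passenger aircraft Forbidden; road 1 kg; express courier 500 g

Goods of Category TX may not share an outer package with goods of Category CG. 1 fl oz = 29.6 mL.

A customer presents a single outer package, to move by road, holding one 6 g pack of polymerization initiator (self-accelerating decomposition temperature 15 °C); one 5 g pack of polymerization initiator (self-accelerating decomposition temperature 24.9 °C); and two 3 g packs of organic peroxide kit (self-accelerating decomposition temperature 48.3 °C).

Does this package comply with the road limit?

Yes

Self-accelerating decomposition temperature 15 °C meets the Category SR criterion (Self-Reactive), so the polymerization initiator is Category SR.
Polymerization initiator: self-accelerating decomposition temperature 24.9 °C < 55 °C → Category SR (Self-Reactive).
Self-accelerating decomposition temperature 48.3 °C meets the Category SR criterion (Self-Reactive), so the organic peroxide kit is Category SR.
Total Category SR: 6 g + 5 g + (two 3 g packs = 6 g) = 17 g.
17 g is within the road limit of 20 g for Category SR.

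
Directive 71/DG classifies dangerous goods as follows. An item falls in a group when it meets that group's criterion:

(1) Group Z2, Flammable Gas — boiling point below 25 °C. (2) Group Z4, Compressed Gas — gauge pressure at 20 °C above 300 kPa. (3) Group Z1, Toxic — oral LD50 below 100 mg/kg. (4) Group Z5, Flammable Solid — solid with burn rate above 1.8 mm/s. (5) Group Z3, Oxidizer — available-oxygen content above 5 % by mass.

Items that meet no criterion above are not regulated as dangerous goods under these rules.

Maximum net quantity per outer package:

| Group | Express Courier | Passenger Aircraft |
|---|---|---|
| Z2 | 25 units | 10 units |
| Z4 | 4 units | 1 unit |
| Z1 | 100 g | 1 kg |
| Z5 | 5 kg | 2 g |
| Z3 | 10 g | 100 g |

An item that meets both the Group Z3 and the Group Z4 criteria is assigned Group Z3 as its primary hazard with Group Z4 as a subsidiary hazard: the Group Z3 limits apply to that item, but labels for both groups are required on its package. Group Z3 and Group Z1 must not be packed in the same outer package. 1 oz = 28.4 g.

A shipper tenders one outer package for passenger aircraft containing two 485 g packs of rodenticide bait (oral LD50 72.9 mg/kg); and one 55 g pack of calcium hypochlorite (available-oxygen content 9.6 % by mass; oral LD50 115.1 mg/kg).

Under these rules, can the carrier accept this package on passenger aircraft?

The rodenticide bait has oral LD50 72.9 mg/kg, which is < 100 mg/kg, so it is Group Z1 (Toxic).
With available-oxygen content 9.6 % by mass (> 5 % by mass), the calcium hypochlorite falls in Group Z3.
Group Z3 quantity: 55 g.
That is within the Group Z3 passenger aircraft limit of 100 g.
Group Z1 quantity: two 485 g packs = 970 g.
970 g ≤ 1 kg (passenger aircraft limit, Group Z1) — within limit.
Group Z3 and Group Z1 may not share an outer package.

No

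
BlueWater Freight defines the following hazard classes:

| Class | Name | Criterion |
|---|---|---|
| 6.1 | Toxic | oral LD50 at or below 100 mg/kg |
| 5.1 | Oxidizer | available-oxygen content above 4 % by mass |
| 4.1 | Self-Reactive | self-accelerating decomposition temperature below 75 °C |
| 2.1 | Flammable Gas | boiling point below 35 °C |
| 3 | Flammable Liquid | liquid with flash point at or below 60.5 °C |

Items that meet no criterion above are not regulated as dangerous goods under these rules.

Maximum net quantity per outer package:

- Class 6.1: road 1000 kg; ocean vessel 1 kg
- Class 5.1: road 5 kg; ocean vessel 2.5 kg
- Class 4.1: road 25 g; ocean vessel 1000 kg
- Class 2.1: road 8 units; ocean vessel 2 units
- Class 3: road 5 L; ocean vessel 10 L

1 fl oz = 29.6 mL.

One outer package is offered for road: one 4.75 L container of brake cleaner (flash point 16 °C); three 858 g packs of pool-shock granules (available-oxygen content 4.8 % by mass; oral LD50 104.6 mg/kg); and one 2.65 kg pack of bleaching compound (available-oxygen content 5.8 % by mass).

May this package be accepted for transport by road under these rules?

No

Brake cleaner: flash point 16 °C ≤ 60.5 °C → Class 3 (Flammable Liquid).
Pool-shock granules: available-oxygen content 4.8 % by mass > 4 % by mass → Class 5.1 (Oxidizer).
Available-oxygen content 5.8 % by mass meets the Class 5.1 criterion (Oxidizer), so the bleaching compound is Class 5.1.
Total Class 5.1: (three 858 g packs = 2.574 kg) + 2.65 kg = 5.224 kg.
5.224 kg exceeds the road limit of 5 kg for Class 5.1.
Class 3 quantity: 4.75 L.
4.75 L ≤ 5 L (road limit, Class 3) — within limit.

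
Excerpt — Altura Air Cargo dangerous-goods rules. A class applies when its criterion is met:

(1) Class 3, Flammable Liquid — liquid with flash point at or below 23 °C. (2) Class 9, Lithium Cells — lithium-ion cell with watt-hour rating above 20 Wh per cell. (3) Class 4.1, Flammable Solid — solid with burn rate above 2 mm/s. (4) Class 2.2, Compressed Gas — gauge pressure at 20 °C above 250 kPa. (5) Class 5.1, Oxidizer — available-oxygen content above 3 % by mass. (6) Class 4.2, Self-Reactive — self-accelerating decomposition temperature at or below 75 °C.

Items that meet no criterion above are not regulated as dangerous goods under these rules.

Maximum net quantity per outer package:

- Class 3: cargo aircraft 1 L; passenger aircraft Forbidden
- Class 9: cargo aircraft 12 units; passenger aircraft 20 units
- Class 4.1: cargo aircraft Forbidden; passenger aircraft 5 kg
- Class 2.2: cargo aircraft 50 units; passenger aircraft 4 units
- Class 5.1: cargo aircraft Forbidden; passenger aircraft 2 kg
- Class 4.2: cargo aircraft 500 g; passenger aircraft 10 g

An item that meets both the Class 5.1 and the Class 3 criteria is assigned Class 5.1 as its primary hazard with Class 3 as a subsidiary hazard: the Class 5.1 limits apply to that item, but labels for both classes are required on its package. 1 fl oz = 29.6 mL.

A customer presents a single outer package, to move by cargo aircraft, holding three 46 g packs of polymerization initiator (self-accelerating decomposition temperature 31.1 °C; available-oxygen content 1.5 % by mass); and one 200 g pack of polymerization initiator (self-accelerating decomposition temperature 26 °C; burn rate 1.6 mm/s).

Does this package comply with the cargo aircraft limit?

Yes

Polymerization initiator: self-accelerating decomposition temperature 31.1 °C ≤ 75 °C → Class 4.2 (Self-Reactive).
With self-accelerating decomposition temperature 26 °C (≤ 75 °C), the polymerization initiator falls in Class 4.2.
Class 4.2 net quantity: (three 46 g packs = 138 g) + 200 g = 338 g.
338 g ≤ 500 g (cargo aircraft limit, Class 4.2) — within limit.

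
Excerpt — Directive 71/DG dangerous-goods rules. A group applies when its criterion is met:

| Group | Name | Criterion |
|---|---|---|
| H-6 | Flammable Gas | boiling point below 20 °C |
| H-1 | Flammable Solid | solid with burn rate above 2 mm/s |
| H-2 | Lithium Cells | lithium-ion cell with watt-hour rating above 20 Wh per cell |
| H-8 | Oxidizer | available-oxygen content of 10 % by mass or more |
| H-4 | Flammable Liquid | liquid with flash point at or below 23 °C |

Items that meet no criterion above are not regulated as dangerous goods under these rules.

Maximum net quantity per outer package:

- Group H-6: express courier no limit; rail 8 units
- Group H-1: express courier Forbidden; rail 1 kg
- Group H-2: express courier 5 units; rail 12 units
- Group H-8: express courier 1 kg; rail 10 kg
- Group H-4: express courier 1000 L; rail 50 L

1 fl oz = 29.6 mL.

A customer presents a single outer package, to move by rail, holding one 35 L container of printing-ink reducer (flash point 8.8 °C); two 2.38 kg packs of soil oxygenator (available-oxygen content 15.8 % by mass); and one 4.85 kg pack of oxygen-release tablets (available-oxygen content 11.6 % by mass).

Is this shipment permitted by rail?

Yes

With flash point 8.8 °C (≤ 23 °C), the printing-ink reducer falls in Group H-4.
Available-oxygen content 15.8 % by mass meets the Group H-8 criterion (Oxidizer), so the soil oxygenator is Group H-8.
The oxygen-release tablets have available-oxygen content 11.6 % by mass, which is ≥ 10 % by mass, so they are Group H-8 (Oxidizer).
Total Group H-8: (two 2.38 kg packs = 4.76 kg) + 4.85 kg = 9.61 kg.
9.61 kg ≤ 10 kg (rail limit, Group H-8) — within limit.
Group H-4 quantity: 35 L.
That is within the Group H-4 rail limit of 50 L.
Every hazard group is within its rail limit and no segregation rule is violated.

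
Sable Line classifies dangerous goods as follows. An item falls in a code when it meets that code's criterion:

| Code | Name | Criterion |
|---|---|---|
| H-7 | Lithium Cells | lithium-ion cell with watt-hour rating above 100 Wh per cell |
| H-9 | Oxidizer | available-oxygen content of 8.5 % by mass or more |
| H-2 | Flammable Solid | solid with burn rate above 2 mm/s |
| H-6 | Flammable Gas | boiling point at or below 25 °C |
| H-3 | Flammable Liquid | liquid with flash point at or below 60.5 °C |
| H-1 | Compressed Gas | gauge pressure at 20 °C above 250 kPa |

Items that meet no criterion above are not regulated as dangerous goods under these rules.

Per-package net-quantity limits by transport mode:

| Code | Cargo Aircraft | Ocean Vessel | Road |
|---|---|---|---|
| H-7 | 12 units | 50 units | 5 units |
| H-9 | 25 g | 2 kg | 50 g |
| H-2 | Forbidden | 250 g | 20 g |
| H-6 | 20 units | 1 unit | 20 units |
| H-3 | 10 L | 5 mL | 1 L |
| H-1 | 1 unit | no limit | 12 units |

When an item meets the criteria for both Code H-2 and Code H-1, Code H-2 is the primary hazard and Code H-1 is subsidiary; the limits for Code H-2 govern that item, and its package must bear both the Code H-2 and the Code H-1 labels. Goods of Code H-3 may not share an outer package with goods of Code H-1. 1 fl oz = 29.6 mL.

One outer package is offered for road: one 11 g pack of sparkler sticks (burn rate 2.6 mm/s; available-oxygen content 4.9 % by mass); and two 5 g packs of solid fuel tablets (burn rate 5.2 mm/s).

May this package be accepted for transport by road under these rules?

With burn rate 2.6 mm/s (> 2 mm/s), the sparkler sticks fall in Code H-2.
With burn rate 5.2 mm/s (> 2 mm/s), the solid fuel tablets fall in Code H-2.
Code H-2 net quantity: 11 g + (two 5 g packs = 10 g) = 21 g.
21 g exceeds the road limit of 20 g for Code H-2.

No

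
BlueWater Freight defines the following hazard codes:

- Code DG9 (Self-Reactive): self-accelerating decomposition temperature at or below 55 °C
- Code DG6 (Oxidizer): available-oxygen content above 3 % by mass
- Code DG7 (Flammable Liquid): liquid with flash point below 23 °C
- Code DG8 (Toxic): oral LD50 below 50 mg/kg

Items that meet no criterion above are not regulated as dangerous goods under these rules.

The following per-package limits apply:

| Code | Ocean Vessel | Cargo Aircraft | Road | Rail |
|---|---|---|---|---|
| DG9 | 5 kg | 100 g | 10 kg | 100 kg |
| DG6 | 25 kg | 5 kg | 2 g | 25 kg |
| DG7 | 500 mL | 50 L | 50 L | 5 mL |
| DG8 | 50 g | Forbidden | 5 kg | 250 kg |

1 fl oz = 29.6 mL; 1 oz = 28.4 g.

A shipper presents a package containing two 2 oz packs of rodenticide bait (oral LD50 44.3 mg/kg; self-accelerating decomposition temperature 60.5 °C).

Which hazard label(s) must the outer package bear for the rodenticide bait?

Code DG8

The rodenticide bait has oral LD50 44.3 mg/kg, which is < 50 mg/kg, so it is Code DG8 (Toxic).
Only the Code DG8 label is required.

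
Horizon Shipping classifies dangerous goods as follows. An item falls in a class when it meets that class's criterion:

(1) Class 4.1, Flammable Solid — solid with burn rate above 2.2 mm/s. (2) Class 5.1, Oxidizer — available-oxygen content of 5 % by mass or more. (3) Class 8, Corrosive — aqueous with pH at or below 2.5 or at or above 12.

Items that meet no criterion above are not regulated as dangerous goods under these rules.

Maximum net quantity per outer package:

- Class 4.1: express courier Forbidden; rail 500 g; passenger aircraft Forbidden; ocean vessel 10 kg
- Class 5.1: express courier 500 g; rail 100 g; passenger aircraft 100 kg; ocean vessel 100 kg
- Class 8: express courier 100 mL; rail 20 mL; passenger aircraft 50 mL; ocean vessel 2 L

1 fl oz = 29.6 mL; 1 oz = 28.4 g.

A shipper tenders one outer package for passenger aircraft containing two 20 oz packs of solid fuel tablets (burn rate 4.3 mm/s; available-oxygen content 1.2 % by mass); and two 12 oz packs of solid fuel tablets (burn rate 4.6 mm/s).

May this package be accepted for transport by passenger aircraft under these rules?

No

Solid fuel tablets: burn rate 4.3 mm/s > 2.2 mm/s → Class 4.1 (Flammable Solid).
With burn rate 4.6 mm/s (> 2.2 mm/s), the solid fuel tablets fall in Class 4.1.
Class 4.1 net quantity: (two 20 oz packs = 1.136 kg) + (two 12 oz packs = 681.6 g) = 1817.6 g.
Class 4.1 is Forbidden by passenger aircraft.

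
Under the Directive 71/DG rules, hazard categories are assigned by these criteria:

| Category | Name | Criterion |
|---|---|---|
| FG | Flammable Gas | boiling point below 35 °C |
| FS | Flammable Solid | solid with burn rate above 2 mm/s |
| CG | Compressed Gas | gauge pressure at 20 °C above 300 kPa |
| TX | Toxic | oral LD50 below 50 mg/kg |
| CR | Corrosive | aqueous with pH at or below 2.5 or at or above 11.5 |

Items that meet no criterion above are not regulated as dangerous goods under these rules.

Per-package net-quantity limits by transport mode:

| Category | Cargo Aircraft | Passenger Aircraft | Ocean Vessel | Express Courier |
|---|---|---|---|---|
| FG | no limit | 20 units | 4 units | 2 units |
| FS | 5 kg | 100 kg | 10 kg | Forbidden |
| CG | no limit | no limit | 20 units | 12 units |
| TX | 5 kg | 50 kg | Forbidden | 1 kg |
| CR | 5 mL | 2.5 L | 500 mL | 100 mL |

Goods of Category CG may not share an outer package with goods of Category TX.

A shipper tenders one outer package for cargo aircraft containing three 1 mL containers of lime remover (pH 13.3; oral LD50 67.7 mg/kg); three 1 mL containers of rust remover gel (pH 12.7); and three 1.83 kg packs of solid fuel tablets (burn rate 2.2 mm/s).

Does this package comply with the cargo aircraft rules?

No

Lime remover: pH 13.3 ≥ 11.5 → Category CR (Corrosive).
pH 12.7 meets the Category CR criterion (Corrosive), so the rust remover gel is Category CR.
Solid fuel tablets: burn rate 2.2 mm/s > 2 mm/s → Category FS (Flammable Solid).
Total Category CR: (three 1 mL containers = 3 mL) + (three 1 mL containers = 3 mL) = 6 mL.
6 mL > 5 mL (cargo aircraft limit, Category CR) — over the limit.
Category FS quantity: three 1.83 kg packs = 5.49 kg.
That exceeds the Category FS cargo aircraft limit of 5 kg.
The segregation rule (Category CG with Category TX) does not apply to Category CR with Category FS.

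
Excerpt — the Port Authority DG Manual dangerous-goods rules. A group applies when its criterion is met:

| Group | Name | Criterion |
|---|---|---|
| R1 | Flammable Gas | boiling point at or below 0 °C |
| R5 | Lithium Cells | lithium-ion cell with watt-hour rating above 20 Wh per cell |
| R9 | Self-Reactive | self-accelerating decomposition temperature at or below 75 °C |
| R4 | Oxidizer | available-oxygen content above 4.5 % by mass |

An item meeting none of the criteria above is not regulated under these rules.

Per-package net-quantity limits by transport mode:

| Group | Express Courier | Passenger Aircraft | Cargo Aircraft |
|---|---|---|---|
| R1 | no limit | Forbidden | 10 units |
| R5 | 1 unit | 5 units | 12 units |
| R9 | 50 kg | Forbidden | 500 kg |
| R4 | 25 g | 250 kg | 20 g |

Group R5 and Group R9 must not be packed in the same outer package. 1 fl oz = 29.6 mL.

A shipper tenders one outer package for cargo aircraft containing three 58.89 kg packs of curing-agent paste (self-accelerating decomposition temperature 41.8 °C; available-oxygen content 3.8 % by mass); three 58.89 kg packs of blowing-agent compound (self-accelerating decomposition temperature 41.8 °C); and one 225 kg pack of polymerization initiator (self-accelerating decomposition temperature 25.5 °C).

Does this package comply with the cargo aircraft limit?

No

Curing-agent paste: self-accelerating decomposition temperature 41.8 °C ≤ 75 °C → Group R9 (Self-Reactive).
With self-accelerating decomposition temperature 41.8 °C (≤ 75 °C), the blowing-agent compound falls in Group R9.
Polymerization initiator: self-accelerating decomposition temperature 25.5 °C ≤ 75 °C → Group R9 (Self-Reactive).
Total Group R9: (three 58.89 kg packs = 176.67 kg) + (three 58.89 kg packs = 176.67 kg) + 225 kg = 578.34 kg.
578.34 kg exceeds the cargo aircraft limit of 500 kg for Group R9.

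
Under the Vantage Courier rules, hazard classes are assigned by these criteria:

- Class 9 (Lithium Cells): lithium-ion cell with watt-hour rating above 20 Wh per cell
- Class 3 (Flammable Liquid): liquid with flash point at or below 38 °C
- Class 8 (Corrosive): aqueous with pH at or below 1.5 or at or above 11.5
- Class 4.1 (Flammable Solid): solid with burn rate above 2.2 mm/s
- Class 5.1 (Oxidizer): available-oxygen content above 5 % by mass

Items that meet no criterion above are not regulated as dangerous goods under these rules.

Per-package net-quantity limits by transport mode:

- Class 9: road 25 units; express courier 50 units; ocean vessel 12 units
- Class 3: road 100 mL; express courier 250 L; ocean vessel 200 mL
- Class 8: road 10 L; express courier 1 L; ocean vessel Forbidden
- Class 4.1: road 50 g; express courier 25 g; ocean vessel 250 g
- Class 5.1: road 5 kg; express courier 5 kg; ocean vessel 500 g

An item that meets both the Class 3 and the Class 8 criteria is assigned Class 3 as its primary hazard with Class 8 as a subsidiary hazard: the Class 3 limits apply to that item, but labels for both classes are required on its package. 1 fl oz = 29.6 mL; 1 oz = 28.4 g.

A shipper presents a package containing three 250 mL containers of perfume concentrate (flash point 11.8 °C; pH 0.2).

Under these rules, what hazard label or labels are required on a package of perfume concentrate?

Class 3 and 8

Perfume concentrate: flash point 11.8 °C ≤ 38 °C → Class 3 (Flammable Liquid).
With pH 0.2 (≤ 1.5), the perfume concentrate falls in Class 8.
By the precedence rule Class 3 is primary and Class 8 is subsidiary, and that rule requires both labels on the package.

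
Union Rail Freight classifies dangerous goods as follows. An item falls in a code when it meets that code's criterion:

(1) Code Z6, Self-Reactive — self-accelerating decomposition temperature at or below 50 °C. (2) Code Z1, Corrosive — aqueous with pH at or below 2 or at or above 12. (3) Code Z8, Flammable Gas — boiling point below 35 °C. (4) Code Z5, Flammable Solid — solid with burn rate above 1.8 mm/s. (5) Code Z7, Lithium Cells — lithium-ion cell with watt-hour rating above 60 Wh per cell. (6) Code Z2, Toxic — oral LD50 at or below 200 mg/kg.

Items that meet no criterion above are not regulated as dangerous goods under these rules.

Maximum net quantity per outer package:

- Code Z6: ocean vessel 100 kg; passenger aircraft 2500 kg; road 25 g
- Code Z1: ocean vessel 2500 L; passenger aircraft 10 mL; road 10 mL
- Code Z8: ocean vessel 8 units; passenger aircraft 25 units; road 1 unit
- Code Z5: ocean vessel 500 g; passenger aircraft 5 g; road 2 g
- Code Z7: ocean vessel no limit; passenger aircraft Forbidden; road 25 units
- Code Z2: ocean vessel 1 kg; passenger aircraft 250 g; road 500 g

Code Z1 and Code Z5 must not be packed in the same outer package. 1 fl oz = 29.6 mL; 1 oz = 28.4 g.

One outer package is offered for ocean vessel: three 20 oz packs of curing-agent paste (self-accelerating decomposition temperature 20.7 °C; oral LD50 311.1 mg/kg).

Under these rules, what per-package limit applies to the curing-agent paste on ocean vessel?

The curing-agent paste has self-accelerating decomposition temperature 20.7 °C, which is ≤ 50 °C, so it is Code Z6 (Self-Reactive).
The ocean vessel limit for Code Z6 is 100 kg.

100 kg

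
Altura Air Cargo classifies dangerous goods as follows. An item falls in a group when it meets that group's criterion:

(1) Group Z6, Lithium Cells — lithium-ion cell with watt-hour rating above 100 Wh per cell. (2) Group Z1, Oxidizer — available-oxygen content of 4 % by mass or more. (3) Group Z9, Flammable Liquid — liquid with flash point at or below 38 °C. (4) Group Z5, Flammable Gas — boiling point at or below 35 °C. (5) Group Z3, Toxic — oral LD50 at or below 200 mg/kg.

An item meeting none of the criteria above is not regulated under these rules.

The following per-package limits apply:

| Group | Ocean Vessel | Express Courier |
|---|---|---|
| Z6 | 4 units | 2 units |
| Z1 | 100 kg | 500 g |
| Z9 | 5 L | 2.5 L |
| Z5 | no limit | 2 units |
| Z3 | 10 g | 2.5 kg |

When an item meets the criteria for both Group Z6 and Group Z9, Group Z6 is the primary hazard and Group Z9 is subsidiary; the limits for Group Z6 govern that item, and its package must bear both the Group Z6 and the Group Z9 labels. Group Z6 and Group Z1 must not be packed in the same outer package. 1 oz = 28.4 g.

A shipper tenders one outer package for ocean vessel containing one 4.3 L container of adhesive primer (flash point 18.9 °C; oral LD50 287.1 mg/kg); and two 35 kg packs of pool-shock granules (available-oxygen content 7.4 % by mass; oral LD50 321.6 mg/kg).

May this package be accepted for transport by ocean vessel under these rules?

Yes

Flash point 18.9 °C meets the Group Z9 criterion (Flammable Liquid), so the adhesive primer is Group Z9.
The pool-shock granules have available-oxygen content 7.4 % by mass, which is ≥ 4 % by mass, so they are Group Z1 (Oxidizer).
Group Z1 quantity: two 35 kg packs = 70 kg.
70 kg ≤ 100 kg (ocean vessel limit, Group Z1) — within limit.
Group Z9 quantity: 4.3 L.
4.3 L is within the ocean vessel limit of 5 L for Group Z9.
The segregation rule (Group Z6 with Group Z1) does not apply to Group Z1 with Group Z9.
Every hazard group is within its ocean vessel limit and no segregation rule is violated.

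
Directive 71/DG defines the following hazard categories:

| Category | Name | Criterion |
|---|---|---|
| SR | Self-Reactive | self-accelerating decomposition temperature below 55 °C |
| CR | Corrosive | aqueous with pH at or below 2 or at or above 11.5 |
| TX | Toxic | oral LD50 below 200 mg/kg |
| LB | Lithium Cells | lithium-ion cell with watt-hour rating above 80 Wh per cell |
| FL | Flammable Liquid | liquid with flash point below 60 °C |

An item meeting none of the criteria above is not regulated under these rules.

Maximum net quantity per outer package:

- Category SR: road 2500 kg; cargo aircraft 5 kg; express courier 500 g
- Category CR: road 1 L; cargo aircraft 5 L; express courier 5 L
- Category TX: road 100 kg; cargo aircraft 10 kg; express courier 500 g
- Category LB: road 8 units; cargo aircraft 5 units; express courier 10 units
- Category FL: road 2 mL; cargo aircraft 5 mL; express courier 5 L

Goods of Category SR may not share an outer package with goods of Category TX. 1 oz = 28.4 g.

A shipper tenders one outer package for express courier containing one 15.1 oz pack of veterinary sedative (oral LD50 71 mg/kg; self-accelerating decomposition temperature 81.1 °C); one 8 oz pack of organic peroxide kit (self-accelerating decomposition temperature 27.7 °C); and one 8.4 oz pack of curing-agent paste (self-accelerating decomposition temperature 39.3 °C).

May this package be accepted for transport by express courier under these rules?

Oral LD50 71 mg/kg meets the Category TX criterion (Toxic), so the veterinary sedative is Category TX.
With self-accelerating decomposition temperature 27.7 °C (< 55 °C), the organic peroxide kit falls in Category SR.
The curing-agent paste has self-accelerating decomposition temperature 39.3 °C, which is < 55 °C, so it is Category SR (Self-Reactive).
Category SR net quantity: (one 8 oz pack = 227.2 g) + (one 8.4 oz pack = 238.56 g) = 465.76 g.
465.76 g ≤ 500 g (express courier limit, Category SR) — within limit.
Category TX quantity: one 15.1 oz pack = 428.84 g.
That is within the Category TX express courier limit of 500 g.
Category SR and Category TX may not share an outer package.

No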